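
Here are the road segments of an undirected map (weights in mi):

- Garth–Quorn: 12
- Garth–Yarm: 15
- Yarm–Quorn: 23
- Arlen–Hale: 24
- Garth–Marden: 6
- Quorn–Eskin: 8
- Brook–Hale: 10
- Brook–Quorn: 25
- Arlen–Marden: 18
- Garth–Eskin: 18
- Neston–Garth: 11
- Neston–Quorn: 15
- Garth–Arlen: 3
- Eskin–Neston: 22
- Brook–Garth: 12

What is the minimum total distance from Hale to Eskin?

Settle nodes by increasing distance from Hale:
Hale: 0
Brook: 10  (via Hale)
Garth: 22  (via Brook)
Arlen: 24  (via Hale)
Marden: 28  (via Garth)
Neston: 33  (via Garth)
Quorn: 34  (via Garth)
Yarm: 37  (via Garth)
Eskin: 40  (via Garth)
Shortest route: Hale–Brook–Garth–Eskin = 40 mi.

40 mi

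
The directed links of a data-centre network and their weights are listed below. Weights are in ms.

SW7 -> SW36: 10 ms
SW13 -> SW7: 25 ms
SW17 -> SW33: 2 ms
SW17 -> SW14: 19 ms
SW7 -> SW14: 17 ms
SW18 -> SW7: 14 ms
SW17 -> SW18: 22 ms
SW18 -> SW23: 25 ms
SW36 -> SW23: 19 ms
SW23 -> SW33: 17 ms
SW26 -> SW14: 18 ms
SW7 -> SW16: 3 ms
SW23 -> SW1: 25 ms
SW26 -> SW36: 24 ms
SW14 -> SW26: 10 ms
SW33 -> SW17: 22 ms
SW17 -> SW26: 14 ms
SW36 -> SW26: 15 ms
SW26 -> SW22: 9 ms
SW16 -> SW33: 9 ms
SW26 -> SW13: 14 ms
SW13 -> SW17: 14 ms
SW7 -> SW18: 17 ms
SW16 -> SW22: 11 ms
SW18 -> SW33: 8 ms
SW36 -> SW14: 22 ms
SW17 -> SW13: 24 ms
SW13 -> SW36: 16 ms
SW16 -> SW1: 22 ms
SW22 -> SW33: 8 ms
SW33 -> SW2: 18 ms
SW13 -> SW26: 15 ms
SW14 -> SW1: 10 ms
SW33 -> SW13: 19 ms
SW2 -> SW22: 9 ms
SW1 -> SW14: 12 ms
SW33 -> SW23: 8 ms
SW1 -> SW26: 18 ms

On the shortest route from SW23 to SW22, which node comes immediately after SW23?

SW33

Enumerating some paths:
SW23–SW33–SW2–SW22: 17+18+9 = 44
SW23–SW1–SW14–SW26–SW22: 25+12+10+9 = 56
SW23–SW1–SW26–SW22: 25+18+9 = 52
The minimum is 44 ms via SW23–SW33–SW2–SW22.
So from SW23 the first move is to SW33.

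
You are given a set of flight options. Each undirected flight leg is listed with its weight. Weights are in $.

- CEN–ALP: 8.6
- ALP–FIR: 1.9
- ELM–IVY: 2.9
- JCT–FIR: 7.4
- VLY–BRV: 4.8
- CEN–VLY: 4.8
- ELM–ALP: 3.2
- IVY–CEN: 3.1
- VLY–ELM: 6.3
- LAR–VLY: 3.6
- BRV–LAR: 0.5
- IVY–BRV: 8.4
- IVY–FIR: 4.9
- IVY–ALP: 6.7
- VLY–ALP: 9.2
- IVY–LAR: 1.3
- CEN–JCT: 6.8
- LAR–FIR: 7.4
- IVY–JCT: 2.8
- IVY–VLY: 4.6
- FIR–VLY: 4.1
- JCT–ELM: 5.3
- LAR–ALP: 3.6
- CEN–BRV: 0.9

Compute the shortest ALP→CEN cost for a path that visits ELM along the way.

Shortest ALP→ELM: ALP → ELM = 3.2
Shortest ELM→CEN: ELM → IVY → LAR → BRV → CEN = 5.6
Total via ELM: 3.2 + 5.6 = $8.8.

$8.8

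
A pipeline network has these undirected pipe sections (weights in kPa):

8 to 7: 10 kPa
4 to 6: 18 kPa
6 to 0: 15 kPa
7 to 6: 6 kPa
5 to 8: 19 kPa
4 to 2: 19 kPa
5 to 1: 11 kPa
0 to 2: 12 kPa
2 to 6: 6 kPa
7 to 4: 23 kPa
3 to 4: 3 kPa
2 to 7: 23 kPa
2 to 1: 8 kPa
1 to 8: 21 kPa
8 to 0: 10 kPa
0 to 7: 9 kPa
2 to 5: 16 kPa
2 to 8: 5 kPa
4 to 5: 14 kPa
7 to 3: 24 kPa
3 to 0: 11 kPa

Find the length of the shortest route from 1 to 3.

28 kPa

Enumerating some paths:
1 → 2 → 8 → 0 → 3: 8+5+10+11 = 34
1 → 5 → 4 → 3: 11+14+3 = 28
1 → 2 → 0 → 3: 8+12+11 = 31
1 → 2 → 4 → 3: 8+19+3 = 30
The minimum is 28 kPa via 1 → 5 → 4 → 3.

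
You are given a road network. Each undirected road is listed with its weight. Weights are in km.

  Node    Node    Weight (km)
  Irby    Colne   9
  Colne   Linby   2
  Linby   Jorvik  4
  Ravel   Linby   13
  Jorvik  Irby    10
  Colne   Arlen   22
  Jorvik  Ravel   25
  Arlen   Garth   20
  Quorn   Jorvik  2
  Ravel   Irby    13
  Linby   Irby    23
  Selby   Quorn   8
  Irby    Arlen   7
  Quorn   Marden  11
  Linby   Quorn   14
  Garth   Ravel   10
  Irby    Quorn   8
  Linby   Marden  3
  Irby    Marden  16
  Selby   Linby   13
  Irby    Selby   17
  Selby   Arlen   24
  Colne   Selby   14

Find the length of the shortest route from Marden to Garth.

Shortest distances from Marden:
Marden: 0
Linby: 3  (via Marden)
Colne: 5  (via Linby)
Jorvik: 7  (via Linby)
Quorn: 9  (via Jorvik)
Irby: 14  (via Colne)
Selby: 16  (via Linby)
Ravel: 16  (via Linby)
Arlen: 21  (via Irby)
Garth: 26  (via Ravel)
Shortest route: Marden → Linby → Ravel → Garth = 26 km.

26 km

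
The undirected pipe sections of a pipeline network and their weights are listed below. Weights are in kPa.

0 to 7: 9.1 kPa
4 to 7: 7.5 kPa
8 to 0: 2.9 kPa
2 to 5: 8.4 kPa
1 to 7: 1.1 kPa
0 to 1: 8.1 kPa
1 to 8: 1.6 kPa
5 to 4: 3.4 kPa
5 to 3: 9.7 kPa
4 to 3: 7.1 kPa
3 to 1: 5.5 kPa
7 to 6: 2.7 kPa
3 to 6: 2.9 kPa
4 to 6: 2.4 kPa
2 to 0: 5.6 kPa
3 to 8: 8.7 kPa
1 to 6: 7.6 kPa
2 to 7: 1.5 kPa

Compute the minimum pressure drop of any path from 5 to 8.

11.2 kPa

Candidate routes:
5 - 4 - 6 - 7 - 1 - 8: 3.4+2.4+2.7+1.1+1.6 = 11.2
5 - 2 - 7 - 1 - 8: 8.4+1.5+1.1+1.6 = 12.6
5 - 4 - 7 - 1 - 8: 3.4+7.5+1.1+1.6 = 13.6
The minimum is 11.2 kPa via 5 - 4 - 6 - 7 - 1 - 8.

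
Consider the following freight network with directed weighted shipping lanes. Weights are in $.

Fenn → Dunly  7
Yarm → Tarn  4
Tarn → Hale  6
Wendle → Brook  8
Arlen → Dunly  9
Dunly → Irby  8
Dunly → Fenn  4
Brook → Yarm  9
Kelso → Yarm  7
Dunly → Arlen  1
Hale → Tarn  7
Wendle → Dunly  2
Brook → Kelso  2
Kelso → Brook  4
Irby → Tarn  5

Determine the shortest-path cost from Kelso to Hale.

Running Dijkstra from Kelso:
Kelso: 0
Brook: 4  (via Kelso)
Yarm: 7  (via Kelso)
Tarn: 11  (via Yarm)
Hale: 17  (via Tarn)
Shortest route: Kelso → Yarm → Tarn → Hale = $17.

$17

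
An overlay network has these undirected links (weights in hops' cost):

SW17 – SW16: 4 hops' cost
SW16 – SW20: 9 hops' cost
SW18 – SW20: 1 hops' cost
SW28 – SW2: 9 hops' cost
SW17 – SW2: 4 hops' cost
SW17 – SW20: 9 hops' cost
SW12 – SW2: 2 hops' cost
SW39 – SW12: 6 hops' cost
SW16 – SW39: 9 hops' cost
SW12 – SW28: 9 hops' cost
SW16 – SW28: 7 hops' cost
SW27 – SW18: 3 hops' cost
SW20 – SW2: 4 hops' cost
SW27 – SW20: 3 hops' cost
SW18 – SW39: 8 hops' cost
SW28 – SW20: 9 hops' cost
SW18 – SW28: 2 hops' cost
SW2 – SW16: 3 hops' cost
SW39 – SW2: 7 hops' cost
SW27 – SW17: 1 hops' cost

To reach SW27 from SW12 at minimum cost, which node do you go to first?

Candidate routes:
SW12 → SW2 → SW20 → SW27: 2+4+3 = 9
SW12 → SW2 → SW17 → SW27: 2+4+1 = 7
Cheapest is SW12 → SW2 → SW17 → SW27 at 7 hops' cost.
So from SW12 the first move is to SW2.

SW2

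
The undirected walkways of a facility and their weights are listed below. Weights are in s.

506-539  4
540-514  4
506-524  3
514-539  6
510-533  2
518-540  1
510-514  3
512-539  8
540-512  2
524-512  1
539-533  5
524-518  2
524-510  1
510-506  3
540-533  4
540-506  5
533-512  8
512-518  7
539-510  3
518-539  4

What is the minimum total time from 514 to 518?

5 s

Settle nodes by increasing distance from 514:
514: 0
510: 3  (via 514)
524: 4  (via 510)
540: 4  (via 514)
533: 5  (via 510)
512: 5  (via 524)
518: 5  (via 540)
Shortest route: 514 → 540 → 518 = 5 s.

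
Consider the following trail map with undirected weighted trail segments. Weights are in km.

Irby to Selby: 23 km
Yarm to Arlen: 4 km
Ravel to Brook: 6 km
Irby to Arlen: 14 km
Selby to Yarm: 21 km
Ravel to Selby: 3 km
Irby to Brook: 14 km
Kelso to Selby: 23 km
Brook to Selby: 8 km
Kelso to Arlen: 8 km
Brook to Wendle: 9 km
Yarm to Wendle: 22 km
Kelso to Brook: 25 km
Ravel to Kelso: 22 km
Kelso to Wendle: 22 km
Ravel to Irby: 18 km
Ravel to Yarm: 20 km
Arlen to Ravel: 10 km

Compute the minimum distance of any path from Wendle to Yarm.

22 km

Shortest distances from Wendle:
Wendle: 0
Brook: 9  (via Wendle)
Ravel: 15  (via Brook)
Selby: 17  (via Brook)
Kelso: 22  (via Wendle)
Yarm: 22  (via Wendle)
Shortest route: Wendle–Yarm = 22 km.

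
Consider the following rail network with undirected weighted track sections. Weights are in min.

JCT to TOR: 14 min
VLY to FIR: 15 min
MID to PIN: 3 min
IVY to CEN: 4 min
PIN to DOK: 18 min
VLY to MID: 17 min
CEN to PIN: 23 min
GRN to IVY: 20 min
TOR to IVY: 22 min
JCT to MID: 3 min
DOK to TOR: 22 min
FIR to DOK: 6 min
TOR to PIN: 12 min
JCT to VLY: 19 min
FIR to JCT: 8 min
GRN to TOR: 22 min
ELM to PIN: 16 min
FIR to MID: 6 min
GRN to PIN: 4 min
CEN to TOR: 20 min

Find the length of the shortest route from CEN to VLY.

43 min

Settle nodes by increasing distance from CEN:
CEN: 0
IVY: 4  (via CEN)
TOR: 20  (via CEN)
PIN: 23  (via CEN)
GRN: 24  (via IVY)
MID: 26  (via PIN)
JCT: 29  (via MID)
FIR: 32  (via MID)
DOK: 38  (via FIR)
ELM: 39  (via PIN)
VLY: 43  (via MID)
Shortest route: CEN → PIN → MID → VLY = 43 min.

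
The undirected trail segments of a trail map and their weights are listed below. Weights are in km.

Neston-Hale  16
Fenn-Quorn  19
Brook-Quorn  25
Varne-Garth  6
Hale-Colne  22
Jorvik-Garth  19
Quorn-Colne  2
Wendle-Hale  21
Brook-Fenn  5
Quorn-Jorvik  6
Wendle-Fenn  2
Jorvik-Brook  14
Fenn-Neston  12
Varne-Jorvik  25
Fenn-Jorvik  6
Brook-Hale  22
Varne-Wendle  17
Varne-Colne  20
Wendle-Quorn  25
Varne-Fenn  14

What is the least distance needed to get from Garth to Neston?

Compare a few routes:
Garth–Varne–Wendle–Fenn–Neston: 6+17+2+12 = 37
Garth–Jorvik–Fenn–Neston: 19+6+12 = 37
Garth–Varne–Fenn–Neston: 6+14+12 = 32
The minimum is 32 km via Garth–Varne–Fenn–Neston.

32 km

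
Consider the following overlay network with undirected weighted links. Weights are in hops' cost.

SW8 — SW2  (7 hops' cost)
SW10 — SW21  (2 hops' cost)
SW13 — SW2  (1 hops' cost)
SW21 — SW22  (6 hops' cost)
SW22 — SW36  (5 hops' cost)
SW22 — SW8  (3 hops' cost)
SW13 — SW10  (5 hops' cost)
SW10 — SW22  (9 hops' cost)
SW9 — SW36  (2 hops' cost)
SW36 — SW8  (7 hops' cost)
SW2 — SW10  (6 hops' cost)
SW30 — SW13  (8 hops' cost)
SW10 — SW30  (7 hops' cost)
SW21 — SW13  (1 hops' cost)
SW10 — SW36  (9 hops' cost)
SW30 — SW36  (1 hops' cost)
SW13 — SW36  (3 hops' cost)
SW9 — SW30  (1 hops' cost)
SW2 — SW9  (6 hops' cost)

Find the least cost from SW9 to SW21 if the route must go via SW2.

8 hops' cost

Shortest SW9→SW2: SW9–SW2 = 6
Best SW2 to SW21: SW2–SW13–SW21 costing 2
Total via SW2: 6 + 2 = 8 hops' cost.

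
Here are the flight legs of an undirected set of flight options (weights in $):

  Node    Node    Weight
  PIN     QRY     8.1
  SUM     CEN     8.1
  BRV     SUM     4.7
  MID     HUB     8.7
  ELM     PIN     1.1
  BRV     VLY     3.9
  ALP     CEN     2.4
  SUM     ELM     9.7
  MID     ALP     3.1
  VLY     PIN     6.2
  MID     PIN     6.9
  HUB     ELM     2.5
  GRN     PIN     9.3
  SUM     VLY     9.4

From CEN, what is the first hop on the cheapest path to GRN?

Compare a few routes:
CEN → SUM → ELM → PIN → GRN: 8.1+9.7+1.1+9.3 = 28.2
CEN → ALP → MID → PIN → GRN: 2.4+3.1+6.9+9.3 = 21.7
CEN → ALP → MID → HUB → ELM → PIN → GRN: 2.4+3.1+8.7+2.5+1.1+9.3 = 27.1
CEN → SUM → BRV → VLY → PIN → GRN: 8.1+4.7+3.9+6.2+9.3 = 32.2
Cheapest is CEN → ALP → MID → PIN → GRN at $21.7.
So from CEN the first move is to ALP.

ALP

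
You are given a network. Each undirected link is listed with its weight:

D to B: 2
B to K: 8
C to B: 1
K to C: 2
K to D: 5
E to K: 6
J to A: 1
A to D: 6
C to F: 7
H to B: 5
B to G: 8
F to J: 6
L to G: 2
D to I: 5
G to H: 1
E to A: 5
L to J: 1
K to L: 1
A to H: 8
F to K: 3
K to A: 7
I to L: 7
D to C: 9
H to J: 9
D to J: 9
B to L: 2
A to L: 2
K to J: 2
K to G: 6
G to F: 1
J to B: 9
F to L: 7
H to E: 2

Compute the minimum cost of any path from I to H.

Compare a few routes:
I–D–B–H: 5+2+5 = 12
I–D–B–L–G–H: 5+2+2+2+1 = 12
I–L–G–H: 7+2+1 = 10
The minimum is 10 via I–L–G–H.

10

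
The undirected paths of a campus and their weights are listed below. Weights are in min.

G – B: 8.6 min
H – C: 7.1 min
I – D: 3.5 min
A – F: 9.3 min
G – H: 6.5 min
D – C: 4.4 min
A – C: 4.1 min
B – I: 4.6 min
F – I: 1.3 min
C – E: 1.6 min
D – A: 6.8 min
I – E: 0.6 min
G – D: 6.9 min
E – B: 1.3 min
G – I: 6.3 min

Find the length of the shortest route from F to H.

Shortest distances from F:
F: 0
I: 1.3  (via F)
E: 1.9  (via I)
B: 3.2  (via E)
C: 3.5  (via E)
D: 4.8  (via I)
A: 7.6  (via C)
G: 7.6  (via I)
H: 10.6  (via C)
Shortest route: F–I–E–C–H = 10.6 min.

10.6 min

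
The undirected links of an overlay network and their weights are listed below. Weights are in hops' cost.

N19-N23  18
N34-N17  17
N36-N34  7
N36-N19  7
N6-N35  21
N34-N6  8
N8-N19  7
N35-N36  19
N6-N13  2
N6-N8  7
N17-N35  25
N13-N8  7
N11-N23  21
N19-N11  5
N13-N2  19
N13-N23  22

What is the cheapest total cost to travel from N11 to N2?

38 hops' cost

Candidate routes:
N11–N19–N36–N34–N6–N13–N2: 5+7+7+8+2+19 = 48
N11–N19–N8–N6–N13–N2: 5+7+7+2+19 = 40
N11–N19–N36–N34–N6–N8–N13–N2: 5+7+7+8+7+7+19 = 60
N11–N19–N8–N13–N2: 5+7+7+19 = 38
The minimum is 38 hops' cost via N11–N19–N8–N13–N2.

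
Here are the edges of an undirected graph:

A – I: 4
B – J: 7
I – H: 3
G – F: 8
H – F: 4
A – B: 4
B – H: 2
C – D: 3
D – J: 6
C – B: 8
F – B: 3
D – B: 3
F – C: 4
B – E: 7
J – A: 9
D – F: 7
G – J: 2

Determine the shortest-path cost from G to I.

14

Shortest distances from G:
G: 0
J: 2  (via G)
D: 8  (via J)
F: 8  (via G)
B: 9  (via J)
A: 11  (via J)
C: 11  (via D)
H: 11  (via B)
I: 14  (via H)
Shortest route: G → J → B → H → I = 14.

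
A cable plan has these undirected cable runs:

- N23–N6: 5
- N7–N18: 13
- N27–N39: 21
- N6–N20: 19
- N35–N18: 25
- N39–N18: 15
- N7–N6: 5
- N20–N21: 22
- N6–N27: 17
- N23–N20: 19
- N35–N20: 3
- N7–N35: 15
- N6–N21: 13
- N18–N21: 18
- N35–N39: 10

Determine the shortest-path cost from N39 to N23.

Shortest distances from N39:
N39: 0
N35: 10  (via N39)
N20: 13  (via N35)
N18: 15  (via N39)
N27: 21  (via N39)
N7: 25  (via N35)
N6: 30  (via N7)
N23: 32  (via N20)
Shortest route: N39–N35–N20–N23 = 32.

32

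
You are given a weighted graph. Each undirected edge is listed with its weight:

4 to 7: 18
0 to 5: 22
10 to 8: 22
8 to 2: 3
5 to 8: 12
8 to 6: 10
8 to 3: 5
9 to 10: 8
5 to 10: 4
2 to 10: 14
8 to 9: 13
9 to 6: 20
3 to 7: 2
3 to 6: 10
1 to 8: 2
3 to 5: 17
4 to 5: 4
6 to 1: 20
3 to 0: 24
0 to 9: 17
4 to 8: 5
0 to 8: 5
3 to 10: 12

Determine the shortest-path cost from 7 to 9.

Running Dijkstra from 7:
7: 0
3: 2  (via 7)
8: 7  (via 3)
1: 9  (via 8)
2: 10  (via 8)
0: 12  (via 8)
4: 12  (via 8)
6: 12  (via 3)
10: 14  (via 3)
5: 16  (via 4)
9: 20  (via 8)
Shortest route: 7–3–8–9 = 20.

20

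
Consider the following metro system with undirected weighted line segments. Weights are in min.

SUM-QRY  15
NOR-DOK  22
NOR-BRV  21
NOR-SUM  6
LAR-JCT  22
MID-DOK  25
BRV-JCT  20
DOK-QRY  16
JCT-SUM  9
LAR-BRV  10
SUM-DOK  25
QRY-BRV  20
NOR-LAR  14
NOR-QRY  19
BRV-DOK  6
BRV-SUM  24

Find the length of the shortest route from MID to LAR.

41 min

Compare a few routes:
MID → DOK → NOR → LAR: 25+22+14 = 61
MID → DOK → BRV → LAR: 25+6+10 = 41
Cheapest is MID → DOK → BRV → LAR at 41 min.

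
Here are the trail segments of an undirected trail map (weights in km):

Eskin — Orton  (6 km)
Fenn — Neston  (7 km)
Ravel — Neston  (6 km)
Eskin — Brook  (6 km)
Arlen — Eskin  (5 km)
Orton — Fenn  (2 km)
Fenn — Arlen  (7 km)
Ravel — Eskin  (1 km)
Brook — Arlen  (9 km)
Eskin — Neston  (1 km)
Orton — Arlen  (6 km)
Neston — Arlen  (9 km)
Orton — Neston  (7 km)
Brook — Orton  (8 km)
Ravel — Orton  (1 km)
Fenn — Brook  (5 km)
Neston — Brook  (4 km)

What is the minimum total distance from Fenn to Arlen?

Shortest distances from Fenn:
Fenn: 0
Orton: 2  (via Fenn)
Ravel: 3  (via Orton)
Eskin: 4  (via Ravel)
Brook: 5  (via Fenn)
Neston: 5  (via Eskin)
Arlen: 7  (via Fenn)
Shortest route: Fenn → Arlen = 7 km.

7 km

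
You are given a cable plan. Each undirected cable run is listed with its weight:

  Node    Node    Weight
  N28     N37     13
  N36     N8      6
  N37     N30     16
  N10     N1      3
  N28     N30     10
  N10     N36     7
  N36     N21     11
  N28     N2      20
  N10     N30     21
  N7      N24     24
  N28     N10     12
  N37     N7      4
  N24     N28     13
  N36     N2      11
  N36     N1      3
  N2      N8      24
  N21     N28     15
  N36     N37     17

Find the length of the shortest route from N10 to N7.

Shortest distances from N10:
N10: 0
N1: 3  (via N10)
N36: 6  (via N1)
N28: 12  (via N10)
N8: 12  (via N36)
N2: 17  (via N36)
N21: 17  (via N36)
N30: 21  (via N10)
N37: 23  (via N36)
N24: 25  (via N28)
N7: 27  (via N37)
Shortest route: N10 → N1 → N36 → N37 → N7 = 27.

27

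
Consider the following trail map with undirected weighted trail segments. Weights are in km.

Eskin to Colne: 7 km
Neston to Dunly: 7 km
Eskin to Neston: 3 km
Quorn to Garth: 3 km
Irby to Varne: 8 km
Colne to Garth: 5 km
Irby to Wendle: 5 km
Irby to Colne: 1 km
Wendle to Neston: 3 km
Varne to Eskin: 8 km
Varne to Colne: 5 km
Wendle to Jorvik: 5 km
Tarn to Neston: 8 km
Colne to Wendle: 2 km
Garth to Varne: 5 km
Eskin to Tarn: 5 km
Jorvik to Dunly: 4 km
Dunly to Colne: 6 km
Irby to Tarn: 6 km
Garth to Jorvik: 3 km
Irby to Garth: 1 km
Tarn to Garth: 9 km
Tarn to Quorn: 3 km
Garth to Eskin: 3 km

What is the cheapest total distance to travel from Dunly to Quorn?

Enumerating some paths:
Dunly - Colne - Irby - Garth - Quorn: 6+1+1+3 = 11
Dunly - Jorvik - Garth - Quorn: 4+3+3 = 10
Cheapest is Dunly - Jorvik - Garth - Quorn at 10 km.

10 km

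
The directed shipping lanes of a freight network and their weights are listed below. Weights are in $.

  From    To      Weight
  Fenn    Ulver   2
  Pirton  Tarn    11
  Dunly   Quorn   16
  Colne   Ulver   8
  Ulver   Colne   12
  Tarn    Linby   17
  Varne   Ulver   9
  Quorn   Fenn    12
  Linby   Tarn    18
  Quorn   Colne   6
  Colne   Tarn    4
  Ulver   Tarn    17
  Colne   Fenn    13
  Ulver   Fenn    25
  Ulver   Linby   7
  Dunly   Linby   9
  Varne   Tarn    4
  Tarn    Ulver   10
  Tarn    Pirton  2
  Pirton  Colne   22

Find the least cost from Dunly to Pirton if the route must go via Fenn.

$48

Shortest Dunly→Fenn: Dunly–Quorn–Fenn = 28
Shortest Fenn→Pirton: Fenn–Ulver–Colne–Tarn–Pirton = 20
Total via Fenn: 28 + 20 = $48.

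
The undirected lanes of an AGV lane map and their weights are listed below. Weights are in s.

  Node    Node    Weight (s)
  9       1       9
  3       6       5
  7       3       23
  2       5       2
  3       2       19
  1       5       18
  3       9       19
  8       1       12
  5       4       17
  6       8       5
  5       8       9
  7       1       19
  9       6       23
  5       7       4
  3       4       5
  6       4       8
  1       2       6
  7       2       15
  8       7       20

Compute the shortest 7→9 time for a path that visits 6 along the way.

41 s

Shortest 7→6: 7–5–8–6 = 18
Shortest 6→9: 6–9 = 23
Total via 6: 18 + 23 = 41 s.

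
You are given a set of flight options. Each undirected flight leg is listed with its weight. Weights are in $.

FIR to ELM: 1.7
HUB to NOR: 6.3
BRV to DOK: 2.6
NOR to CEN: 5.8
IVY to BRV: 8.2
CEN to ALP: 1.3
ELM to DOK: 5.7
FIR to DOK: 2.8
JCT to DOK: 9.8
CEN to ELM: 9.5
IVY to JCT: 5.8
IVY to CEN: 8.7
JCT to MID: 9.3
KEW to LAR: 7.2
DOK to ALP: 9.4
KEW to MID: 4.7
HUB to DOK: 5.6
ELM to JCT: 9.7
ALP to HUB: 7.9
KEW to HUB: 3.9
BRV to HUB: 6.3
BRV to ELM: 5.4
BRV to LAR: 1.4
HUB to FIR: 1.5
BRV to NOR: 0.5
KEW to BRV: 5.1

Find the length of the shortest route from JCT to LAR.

Enumerating some paths:
JCT–IVY–BRV–LAR: 5.8+8.2+1.4 = 15.4
JCT–ELM–FIR–DOK–BRV–LAR: 9.7+1.7+2.8+2.6+1.4 = 18.2
JCT–ELM–BRV–LAR: 9.7+5.4+1.4 = 16.5
JCT–DOK–BRV–LAR: 9.8+2.6+1.4 = 13.8
The minimum is $13.8 via JCT–DOK–BRV–LAR.

$13.8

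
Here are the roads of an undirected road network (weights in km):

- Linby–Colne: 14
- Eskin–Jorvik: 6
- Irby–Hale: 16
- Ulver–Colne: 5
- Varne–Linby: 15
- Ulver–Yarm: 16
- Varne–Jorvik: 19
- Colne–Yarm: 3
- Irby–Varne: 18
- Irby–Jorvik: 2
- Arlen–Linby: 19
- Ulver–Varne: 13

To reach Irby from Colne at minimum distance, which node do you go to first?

Enumerating some paths:
Colne - Ulver - Varne - Jorvik - Irby: 5+13+19+2 = 39
Colne - Ulver - Varne - Irby: 5+13+18 = 36
Cheapest is Colne - Ulver - Varne - Irby at 36 km.
So from Colne the first move is to Ulver.

Ulver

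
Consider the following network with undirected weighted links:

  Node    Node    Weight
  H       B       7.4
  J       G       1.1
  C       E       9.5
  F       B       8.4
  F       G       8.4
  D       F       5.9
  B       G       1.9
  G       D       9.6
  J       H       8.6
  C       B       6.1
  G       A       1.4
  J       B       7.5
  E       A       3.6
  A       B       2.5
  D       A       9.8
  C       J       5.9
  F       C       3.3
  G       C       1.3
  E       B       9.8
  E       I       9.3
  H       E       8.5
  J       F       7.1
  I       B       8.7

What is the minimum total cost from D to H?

Enumerating some paths:
D → A → B → H: 9.8+2.5+7.4 = 19.7
D → G → B → H: 9.6+1.9+7.4 = 18.9
D → G → J → H: 9.6+1.1+8.6 = 19.3
The minimum is 18.9 via D → G → B → H.

18.9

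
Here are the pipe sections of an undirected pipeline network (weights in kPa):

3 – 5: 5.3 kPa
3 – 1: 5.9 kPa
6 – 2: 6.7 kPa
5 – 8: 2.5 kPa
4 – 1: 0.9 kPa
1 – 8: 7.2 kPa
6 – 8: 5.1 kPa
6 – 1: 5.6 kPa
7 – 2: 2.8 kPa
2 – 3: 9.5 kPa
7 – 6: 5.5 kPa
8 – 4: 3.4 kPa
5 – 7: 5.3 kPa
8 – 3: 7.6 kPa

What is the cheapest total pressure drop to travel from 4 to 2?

Shortest distances from 4:
4: 0
1: 0.9  (via 4)
8: 3.4  (via 4)
5: 5.9  (via 8)
6: 6.5  (via 1)
3: 6.8  (via 1)
7: 11.2  (via 5)
2: 13.2  (via 6)
Shortest route: 4 → 1 → 6 → 2 = 13.2 kPa.

13.2 kPa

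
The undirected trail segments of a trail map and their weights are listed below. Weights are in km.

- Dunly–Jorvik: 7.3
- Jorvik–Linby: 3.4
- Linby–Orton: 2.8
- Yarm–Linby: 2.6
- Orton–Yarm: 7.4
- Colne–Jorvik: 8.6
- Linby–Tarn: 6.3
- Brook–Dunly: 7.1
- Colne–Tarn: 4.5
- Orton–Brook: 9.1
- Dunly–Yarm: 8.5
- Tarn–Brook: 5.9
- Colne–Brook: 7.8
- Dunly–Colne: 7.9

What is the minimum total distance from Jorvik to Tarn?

9.7 km

Compare a few routes:
Jorvik → Colne → Tarn: 8.6+4.5 = 13.1
Jorvik → Linby → Tarn: 3.4+6.3 = 9.7
Jorvik → Dunly → Colne → Tarn: 7.3+7.9+4.5 = 19.7
The minimum is 9.7 km via Jorvik → Linby → Tarn.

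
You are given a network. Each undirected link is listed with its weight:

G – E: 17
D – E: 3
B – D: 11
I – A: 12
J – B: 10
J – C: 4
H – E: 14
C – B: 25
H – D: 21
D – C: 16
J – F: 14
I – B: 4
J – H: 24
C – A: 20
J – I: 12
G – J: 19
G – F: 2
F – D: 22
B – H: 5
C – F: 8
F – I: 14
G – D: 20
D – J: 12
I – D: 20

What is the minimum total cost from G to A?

Candidate routes:
G → F → C → J → I → A: 2+8+4+12+12 = 38
G → F → C → A: 2+8+20 = 30
G → F → I → A: 2+14+12 = 28
G → F → J → C → A: 2+14+4+20 = 40
The minimum is 28 via G → F → I → A.

28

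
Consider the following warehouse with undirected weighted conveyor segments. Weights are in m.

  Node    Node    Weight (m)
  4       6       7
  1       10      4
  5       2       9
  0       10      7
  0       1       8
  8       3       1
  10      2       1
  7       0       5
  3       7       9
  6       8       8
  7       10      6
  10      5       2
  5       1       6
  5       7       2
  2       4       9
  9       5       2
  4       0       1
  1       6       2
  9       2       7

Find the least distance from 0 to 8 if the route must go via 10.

Best 0 to 10: 0–10 costing 7
Shortest 10→8: 10–1–6–8 = 14
Total via 10: 7 + 14 = 21 m.

21 m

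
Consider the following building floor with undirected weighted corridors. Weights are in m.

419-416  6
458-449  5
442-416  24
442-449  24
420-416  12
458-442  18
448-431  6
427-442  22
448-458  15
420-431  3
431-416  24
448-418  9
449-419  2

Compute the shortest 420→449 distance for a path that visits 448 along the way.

Shortest 420→448: 420 → 431 → 448 = 9
Best 448 to 449: 448 → 458 → 449 costing 20
Total via 448: 9 + 20 = 29 m.

29 m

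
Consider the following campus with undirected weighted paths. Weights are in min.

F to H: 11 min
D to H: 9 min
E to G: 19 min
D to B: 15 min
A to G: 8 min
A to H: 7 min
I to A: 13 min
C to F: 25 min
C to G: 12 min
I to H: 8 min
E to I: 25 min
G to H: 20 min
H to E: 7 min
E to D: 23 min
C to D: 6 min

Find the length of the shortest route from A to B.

Candidate routes:
A–H–D–B: 7+9+15 = 31
A–G–C–D–B: 8+12+6+15 = 41
A–I–H–D–B: 13+8+9+15 = 45
The minimum is 31 min via A–H–D–B.

31 min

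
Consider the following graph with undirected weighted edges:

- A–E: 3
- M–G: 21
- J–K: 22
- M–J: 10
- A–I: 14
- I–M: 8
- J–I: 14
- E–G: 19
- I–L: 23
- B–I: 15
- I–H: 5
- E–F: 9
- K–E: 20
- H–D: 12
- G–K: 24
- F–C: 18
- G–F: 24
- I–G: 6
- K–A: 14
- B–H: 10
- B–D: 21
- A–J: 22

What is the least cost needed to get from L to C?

Running Dijkstra from L:
L: 0
I: 23  (via L)
H: 28  (via I)
G: 29  (via I)
M: 31  (via I)
A: 37  (via I)
J: 37  (via I)
B: 38  (via I)
D: 40  (via H)
E: 40  (via A)
F: 49  (via E)
K: 51  (via A)
C: 67  (via F)
Shortest route: L–I–A–E–F–C = 67.

67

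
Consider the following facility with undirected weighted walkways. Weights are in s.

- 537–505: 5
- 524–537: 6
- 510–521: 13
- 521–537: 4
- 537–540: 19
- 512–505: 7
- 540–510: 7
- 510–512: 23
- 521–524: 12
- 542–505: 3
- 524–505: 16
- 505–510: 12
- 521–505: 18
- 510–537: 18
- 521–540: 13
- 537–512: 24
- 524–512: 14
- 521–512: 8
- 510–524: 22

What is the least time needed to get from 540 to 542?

Settle nodes by increasing distance from 540:
540: 0
510: 7  (via 540)
521: 13  (via 540)
537: 17  (via 521)
505: 19  (via 510)
512: 21  (via 521)
542: 22  (via 505)
Shortest route: 540 → 510 → 505 → 542 = 22 s.

22 s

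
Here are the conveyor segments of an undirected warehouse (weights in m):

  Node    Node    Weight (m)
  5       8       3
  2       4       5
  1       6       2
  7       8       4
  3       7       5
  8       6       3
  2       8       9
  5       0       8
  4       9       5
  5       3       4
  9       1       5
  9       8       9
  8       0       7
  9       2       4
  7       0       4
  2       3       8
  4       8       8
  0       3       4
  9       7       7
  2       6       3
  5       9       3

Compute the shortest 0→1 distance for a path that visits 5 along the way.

Shortest 0→5: 0 → 5 = 8
Best 5 to 1: 5 → 9 → 1 costing 8
Total via 5: 8 + 8 = 16 m.

16 m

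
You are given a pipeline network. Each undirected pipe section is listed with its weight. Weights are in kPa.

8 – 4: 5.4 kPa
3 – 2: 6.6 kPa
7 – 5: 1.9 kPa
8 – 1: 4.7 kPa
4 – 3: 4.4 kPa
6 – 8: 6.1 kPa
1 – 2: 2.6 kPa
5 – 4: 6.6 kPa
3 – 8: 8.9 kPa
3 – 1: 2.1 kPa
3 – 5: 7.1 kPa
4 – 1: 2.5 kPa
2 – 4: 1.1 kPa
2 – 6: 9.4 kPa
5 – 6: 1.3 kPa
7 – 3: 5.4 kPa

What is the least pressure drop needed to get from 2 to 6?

9 kPa

Compare a few routes:
2 → 6: 9.4 = 9.4
2 → 4 → 5 → 6: 1.1+6.6+1.3 = 9
Cheapest is 2 → 4 → 5 → 6 at 9 kPa.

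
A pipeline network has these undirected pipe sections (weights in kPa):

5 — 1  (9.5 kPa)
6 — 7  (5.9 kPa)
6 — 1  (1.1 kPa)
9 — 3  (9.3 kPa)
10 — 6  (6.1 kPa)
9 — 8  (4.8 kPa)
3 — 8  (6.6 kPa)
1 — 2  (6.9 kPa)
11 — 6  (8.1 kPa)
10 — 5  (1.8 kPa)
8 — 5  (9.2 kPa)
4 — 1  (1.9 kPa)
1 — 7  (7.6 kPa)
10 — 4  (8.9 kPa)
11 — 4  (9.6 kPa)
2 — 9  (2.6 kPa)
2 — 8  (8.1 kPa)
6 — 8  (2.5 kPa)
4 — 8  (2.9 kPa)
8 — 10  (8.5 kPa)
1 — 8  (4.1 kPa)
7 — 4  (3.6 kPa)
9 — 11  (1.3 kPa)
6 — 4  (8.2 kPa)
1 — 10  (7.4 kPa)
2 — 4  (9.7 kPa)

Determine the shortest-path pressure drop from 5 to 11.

Compare a few routes:
5 - 8 - 9 - 11: 9.2+4.8+1.3 = 15.3
5 - 10 - 6 - 11: 1.8+6.1+8.1 = 16
5 - 10 - 8 - 9 - 11: 1.8+8.5+4.8+1.3 = 16.4
Cheapest is 5 - 8 - 9 - 11 at 15.3 kPa.

15.3 kPa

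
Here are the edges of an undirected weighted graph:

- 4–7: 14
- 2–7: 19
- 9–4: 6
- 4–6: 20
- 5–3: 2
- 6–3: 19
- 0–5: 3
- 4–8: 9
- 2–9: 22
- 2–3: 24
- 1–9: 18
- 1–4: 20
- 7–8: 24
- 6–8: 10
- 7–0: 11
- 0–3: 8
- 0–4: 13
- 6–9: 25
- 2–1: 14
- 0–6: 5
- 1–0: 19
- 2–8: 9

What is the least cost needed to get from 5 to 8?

18

Candidate routes:
5 - 0 - 4 - 8: 3+13+9 = 25
5 - 3 - 0 - 6 - 8: 2+8+5+10 = 25
5 - 0 - 6 - 8: 3+5+10 = 18
Cheapest is 5 - 0 - 6 - 8 at 18.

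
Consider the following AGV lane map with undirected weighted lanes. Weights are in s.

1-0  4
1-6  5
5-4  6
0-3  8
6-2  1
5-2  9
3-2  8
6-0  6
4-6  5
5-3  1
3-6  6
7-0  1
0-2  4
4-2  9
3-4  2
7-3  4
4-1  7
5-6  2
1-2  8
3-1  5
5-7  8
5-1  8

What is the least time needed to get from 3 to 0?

5 s

Settle nodes by increasing distance from 3:
3: 0
5: 1  (via 3)
4: 2  (via 3)
6: 3  (via 5)
2: 4  (via 6)
7: 4  (via 3)
0: 5  (via 7)
Shortest route: 3–7–0 = 5 s.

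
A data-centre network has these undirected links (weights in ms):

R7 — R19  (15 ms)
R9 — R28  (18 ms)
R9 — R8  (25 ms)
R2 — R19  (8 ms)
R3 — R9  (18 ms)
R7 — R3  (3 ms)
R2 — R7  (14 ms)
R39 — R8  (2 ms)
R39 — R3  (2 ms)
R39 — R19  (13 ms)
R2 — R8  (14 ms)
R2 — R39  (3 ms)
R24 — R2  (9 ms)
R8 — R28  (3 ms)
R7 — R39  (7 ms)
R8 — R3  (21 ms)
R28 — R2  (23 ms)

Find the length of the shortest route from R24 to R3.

14 ms

Candidate routes:
R24–R2–R8–R39–R3: 9+14+2+2 = 27
R24–R2–R39–R3: 9+3+2 = 14
R24–R2–R39–R7–R3: 9+3+7+3 = 22
R24–R2–R7–R3: 9+14+3 = 26
Cheapest is R24–R2–R39–R3 at 14 ms.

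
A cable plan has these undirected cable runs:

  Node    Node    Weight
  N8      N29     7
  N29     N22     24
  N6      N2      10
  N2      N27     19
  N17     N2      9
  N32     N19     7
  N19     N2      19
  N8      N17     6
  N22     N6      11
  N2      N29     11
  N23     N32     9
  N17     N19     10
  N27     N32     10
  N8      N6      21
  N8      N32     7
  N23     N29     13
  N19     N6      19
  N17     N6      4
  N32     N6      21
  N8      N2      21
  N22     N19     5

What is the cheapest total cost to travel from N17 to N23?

22

Enumerating some paths:
N17 → N8 → N29 → N23: 6+7+13 = 26
N17 → N8 → N32 → N23: 6+7+9 = 22
N17 → N19 → N32 → N23: 10+7+9 = 26
The minimum is 22 via N17 → N8 → N32 → N23.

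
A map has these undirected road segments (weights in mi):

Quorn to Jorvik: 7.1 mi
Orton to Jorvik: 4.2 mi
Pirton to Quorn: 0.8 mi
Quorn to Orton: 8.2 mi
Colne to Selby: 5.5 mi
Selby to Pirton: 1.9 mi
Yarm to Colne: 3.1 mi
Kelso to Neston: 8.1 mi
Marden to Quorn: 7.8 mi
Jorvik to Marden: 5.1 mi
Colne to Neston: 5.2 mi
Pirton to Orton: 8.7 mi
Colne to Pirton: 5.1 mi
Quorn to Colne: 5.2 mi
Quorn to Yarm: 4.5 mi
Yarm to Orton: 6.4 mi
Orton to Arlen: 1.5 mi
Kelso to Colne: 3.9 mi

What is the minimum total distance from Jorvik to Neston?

Candidate routes:
Jorvik - Quorn - Pirton - Colne - Neston: 7.1+0.8+5.1+5.2 = 18.2
Jorvik - Orton - Yarm - Colne - Neston: 4.2+6.4+3.1+5.2 = 18.9
Jorvik - Quorn - Colne - Neston: 7.1+5.2+5.2 = 17.5
Cheapest is Jorvik - Quorn - Colne - Neston at 17.5 mi.

17.5 mi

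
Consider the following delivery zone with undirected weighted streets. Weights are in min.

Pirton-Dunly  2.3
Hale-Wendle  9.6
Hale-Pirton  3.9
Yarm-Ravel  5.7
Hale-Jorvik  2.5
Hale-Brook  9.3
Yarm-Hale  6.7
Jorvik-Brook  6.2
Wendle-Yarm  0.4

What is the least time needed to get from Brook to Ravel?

Compare a few routes:
Brook - Hale - Wendle - Yarm - Ravel: 9.3+9.6+0.4+5.7 = 25
Brook - Jorvik - Hale - Wendle - Yarm - Ravel: 6.2+2.5+9.6+0.4+5.7 = 24.4
Brook - Hale - Yarm - Ravel: 9.3+6.7+5.7 = 21.7
Brook - Jorvik - Hale - Yarm - Ravel: 6.2+2.5+6.7+5.7 = 21.1
The minimum is 21.1 min via Brook - Jorvik - Hale - Yarm - Ravel.

21.1 min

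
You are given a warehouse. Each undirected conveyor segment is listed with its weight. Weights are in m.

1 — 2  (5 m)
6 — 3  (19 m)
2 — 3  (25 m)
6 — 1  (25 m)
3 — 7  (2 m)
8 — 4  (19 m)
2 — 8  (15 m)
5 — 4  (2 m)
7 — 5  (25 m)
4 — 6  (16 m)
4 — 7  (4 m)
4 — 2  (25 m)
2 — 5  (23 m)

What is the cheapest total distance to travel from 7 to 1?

Compare a few routes:
7 - 4 - 2 - 1: 4+25+5 = 34
7 - 4 - 8 - 2 - 1: 4+19+15+5 = 43
7 - 3 - 2 - 1: 2+25+5 = 32
7 - 4 - 5 - 2 - 1: 4+2+23+5 = 34
The minimum is 32 m via 7 - 3 - 2 - 1.

32 m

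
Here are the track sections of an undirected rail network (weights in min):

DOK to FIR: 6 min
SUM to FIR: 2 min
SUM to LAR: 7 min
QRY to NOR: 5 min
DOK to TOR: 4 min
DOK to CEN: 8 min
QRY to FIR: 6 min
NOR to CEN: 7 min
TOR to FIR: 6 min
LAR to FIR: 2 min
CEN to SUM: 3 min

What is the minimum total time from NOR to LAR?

Settle nodes by increasing distance from NOR:
NOR: 0
QRY: 5  (via NOR)
CEN: 7  (via NOR)
SUM: 10  (via CEN)
FIR: 11  (via QRY)
LAR: 13  (via FIR)
Shortest route: NOR → QRY → FIR → LAR = 13 min.

13 min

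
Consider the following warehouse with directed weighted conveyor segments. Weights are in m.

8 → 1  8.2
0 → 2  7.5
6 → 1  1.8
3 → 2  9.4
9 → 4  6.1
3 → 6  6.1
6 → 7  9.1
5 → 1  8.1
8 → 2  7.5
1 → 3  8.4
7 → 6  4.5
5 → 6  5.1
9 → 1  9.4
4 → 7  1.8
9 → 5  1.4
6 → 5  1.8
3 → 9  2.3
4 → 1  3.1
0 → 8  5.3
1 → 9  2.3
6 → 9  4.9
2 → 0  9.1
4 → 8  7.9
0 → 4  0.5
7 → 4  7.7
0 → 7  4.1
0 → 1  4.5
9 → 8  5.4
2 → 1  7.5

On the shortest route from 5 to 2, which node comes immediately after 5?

6

Compare a few routes:
5–6–9–8–2: 5.1+4.9+5.4+7.5 = 22.9
5–1–9–8–2: 8.1+2.3+5.4+7.5 = 23.3
5–6–1–9–8–2: 5.1+1.8+2.3+5.4+7.5 = 22.1
Cheapest is 5–6–1–9–8–2 at 22.1 m.
So from 5 the first move is to 6.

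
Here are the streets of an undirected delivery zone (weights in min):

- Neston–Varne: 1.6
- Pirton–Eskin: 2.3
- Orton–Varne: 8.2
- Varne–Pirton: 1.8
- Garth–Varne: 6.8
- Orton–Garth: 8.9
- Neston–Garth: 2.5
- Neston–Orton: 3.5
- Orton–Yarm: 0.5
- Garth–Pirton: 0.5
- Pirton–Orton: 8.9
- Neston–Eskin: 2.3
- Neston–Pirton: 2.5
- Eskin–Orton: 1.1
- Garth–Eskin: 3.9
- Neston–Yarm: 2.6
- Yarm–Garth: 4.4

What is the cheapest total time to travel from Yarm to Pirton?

Candidate routes:
Yarm → Garth → Pirton: 4.4+0.5 = 4.9
Yarm → Neston → Pirton: 2.6+2.5 = 5.1
Yarm → Orton → Eskin → Pirton: 0.5+1.1+2.3 = 3.9
Cheapest is Yarm → Orton → Eskin → Pirton at 3.9 min.

3.9 min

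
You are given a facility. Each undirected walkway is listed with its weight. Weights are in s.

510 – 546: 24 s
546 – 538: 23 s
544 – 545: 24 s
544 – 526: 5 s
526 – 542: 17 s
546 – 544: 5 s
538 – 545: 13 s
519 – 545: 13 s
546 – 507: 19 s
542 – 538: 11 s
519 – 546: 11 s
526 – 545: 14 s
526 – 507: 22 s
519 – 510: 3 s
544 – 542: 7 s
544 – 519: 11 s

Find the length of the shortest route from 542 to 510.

21 s

Running Dijkstra from 542:
542: 0
544: 7  (via 542)
538: 11  (via 542)
526: 12  (via 544)
546: 12  (via 544)
519: 18  (via 544)
510: 21  (via 519)
Shortest route: 542 → 544 → 519 → 510 = 21 s.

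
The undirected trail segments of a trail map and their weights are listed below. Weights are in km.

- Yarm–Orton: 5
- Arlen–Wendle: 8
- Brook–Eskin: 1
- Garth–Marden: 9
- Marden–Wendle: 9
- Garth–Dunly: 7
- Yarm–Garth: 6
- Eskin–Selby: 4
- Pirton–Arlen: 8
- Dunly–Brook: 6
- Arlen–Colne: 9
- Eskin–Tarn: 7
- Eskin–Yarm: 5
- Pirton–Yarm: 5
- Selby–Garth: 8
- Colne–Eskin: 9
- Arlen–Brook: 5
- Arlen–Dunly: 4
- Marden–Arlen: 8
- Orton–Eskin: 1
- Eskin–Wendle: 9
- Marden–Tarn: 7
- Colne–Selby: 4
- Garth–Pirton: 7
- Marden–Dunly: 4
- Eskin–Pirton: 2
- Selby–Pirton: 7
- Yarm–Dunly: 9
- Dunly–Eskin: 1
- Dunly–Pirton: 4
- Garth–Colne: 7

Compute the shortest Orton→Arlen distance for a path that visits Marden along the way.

Best Orton to Marden: Orton–Eskin–Dunly–Marden costing 6
Best Marden to Arlen: Marden–Arlen costing 8
Total via Marden: 6 + 8 = 14 km.

14 km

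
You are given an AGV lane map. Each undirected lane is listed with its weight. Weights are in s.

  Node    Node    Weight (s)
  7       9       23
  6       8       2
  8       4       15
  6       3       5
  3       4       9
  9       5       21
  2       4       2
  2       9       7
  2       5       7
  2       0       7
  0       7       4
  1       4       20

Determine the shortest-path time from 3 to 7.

22 s

Shortest distances from 3:
3: 0
6: 5  (via 3)
8: 7  (via 6)
4: 9  (via 3)
2: 11  (via 4)
0: 18  (via 2)
5: 18  (via 2)
9: 18  (via 2)
7: 22  (via 0)
Shortest route: 3–4–2–0–7 = 22 s.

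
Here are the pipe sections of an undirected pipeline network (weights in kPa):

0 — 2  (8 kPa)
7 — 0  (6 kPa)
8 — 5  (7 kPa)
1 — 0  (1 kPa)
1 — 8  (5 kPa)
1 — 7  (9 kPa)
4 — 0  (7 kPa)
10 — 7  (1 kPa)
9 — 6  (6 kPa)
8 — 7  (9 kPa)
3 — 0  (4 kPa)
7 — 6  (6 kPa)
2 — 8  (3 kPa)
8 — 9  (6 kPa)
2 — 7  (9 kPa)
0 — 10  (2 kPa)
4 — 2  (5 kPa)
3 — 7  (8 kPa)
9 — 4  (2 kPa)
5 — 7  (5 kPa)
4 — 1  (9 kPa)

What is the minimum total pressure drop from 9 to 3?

13 kPa

Compare a few routes:
9–8–1–0–3: 6+5+1+4 = 16
9–4–1–0–3: 2+9+1+4 = 16
9–4–0–3: 2+7+4 = 13
The minimum is 13 kPa via 9–4–0–3.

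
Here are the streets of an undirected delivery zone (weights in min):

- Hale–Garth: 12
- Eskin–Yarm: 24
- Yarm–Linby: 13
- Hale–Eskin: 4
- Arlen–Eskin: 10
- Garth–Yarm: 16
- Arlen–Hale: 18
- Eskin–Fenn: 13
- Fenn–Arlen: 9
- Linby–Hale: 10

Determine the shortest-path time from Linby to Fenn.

27 min

Compare a few routes:
Linby → Hale → Eskin → Arlen → Fenn: 10+4+10+9 = 33
Linby → Hale → Arlen → Fenn: 10+18+9 = 37
Linby → Hale → Eskin → Fenn: 10+4+13 = 27
Linby → Yarm → Eskin → Fenn: 13+24+13 = 50
Cheapest is Linby → Hale → Eskin → Fenn at 27 min.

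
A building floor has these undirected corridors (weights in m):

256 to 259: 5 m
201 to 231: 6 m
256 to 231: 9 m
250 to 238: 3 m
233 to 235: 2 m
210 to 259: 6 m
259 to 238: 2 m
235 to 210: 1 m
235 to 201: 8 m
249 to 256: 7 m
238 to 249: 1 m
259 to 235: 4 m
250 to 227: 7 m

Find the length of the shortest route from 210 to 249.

Running Dijkstra from 210:
210: 0
235: 1  (via 210)
233: 3  (via 235)
259: 5  (via 235)
238: 7  (via 259)
249: 8  (via 238)
Shortest route: 210–235–259–238–249 = 8 m.

8 m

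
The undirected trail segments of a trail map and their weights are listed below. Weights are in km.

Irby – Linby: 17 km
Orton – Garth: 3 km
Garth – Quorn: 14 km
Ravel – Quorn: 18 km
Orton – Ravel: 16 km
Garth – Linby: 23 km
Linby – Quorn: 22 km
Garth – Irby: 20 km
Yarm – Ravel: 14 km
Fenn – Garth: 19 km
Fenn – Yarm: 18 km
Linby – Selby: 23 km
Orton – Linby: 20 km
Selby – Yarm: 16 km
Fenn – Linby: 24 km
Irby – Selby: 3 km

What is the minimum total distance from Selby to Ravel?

Compare a few routes:
Selby–Yarm–Ravel: 16+14 = 30
Selby–Irby–Garth–Quorn–Ravel: 3+20+14+18 = 55
Selby–Irby–Linby–Orton–Ravel: 3+17+20+16 = 56
Selby–Irby–Garth–Orton–Ravel: 3+20+3+16 = 42
The minimum is 30 km via Selby–Yarm–Ravel.

30 km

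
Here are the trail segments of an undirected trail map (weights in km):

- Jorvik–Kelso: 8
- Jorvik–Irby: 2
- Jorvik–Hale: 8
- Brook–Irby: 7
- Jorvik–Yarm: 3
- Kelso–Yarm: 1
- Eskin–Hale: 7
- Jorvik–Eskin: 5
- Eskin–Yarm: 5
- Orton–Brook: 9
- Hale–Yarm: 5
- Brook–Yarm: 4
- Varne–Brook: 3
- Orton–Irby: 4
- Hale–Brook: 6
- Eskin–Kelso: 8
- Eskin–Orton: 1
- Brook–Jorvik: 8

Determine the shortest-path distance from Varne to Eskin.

12 km

Candidate routes:
Varne–Brook–Yarm–Eskin: 3+4+5 = 12
Varne–Brook–Orton–Eskin: 3+9+1 = 13
Varne–Brook–Irby–Orton–Eskin: 3+7+4+1 = 15
Cheapest is Varne–Brook–Yarm–Eskin at 12 km.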